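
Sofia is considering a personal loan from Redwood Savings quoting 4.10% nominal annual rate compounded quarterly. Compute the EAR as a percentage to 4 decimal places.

4.1635%

EAR = (1 + 0.0410/4)^4 − 1.
= 1.041635 − 1 = 4.1635%.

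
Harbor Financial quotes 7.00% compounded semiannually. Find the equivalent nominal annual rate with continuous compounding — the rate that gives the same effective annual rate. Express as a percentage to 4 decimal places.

6.8803%

EAR = (1 + 0.0700/2)^2 − 1 = 0.071225.
Equivalent continuous rate: r = ln(1 + 0.071225) = 0.068803 = 6.8803%.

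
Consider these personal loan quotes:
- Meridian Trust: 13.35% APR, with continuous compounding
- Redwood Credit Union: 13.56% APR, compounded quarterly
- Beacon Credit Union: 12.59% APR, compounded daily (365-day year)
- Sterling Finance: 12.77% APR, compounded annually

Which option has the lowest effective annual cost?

Sterling Finance

Meridian Trust: e^0.1335 − 1 = 14.282%
Redwood Credit Union: (1 + 0.1356/4)^4 − 1 = 14.265%
Beacon Credit Union: (1 + 0.1259/365)^365 − 1 = 13.414%
Sterling Finance: compounded annually, EAR = 12.770%
The lowest effective annual rate is Sterling Finance at 12.770%.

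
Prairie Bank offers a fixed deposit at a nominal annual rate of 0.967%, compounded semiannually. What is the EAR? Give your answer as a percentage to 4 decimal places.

EAR = (1 + 0.00967/2)^2 − 1.
= (1 + 0.004835)^2 − 1 = 1.009693 − 1 = 0.9693%.

0.9693%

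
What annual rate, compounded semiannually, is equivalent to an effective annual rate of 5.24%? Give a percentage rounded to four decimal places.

(1 + r/2)^2 − 1 = 0.0524, so 1 + r/2 = 1.0524^(1/2).
r/2 = 0.025865, so r = 0.051731 = 5.1731%.

5.1731%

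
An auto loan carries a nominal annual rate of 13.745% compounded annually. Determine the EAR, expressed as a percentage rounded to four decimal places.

Annual compounding means the effective rate equals the nominal rate: 13.7450%.

13.7450%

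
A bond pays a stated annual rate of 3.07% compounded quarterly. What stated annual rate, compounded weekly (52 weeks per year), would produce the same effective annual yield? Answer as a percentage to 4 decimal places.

3.0592%

EAR = (1 + 0.0307/4)^4 − 1 = 0.031055.
Solve (1 + r/52)^52 = 1.031055: r/52 = 1.031055^(1/52) − 1 = 0.000588, so r = 0.030592 = 3.0592%.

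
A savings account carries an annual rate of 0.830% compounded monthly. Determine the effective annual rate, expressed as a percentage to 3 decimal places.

EAR = (1 + 0.00830/12)^12 − 1.
= (1 + 0.000692)^12 − 1 = 1.008332 − 1 = 0.833%.

0.833%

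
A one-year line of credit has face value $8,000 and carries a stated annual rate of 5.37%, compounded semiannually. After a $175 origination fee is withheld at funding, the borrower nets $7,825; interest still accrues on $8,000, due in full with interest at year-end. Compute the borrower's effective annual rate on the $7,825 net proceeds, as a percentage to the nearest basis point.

7.80%

Amount owed after one year: 8,000 × (1 + 0.0537/2)^2 = 8,000 × 1.054421 = $8,435.37.
Effective rate on net proceeds: 8,435.37 / 7,825 − 1 = 0.078002 = 7.80%.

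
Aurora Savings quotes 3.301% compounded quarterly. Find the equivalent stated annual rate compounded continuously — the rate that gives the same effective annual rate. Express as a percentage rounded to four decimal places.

EAR = (1 + 0.03301/4)^4 − 1 = 0.033421.
Equivalent continuous rate: r = ln(1 + 0.033421) = 0.032875 = 3.2875%.

3.2875%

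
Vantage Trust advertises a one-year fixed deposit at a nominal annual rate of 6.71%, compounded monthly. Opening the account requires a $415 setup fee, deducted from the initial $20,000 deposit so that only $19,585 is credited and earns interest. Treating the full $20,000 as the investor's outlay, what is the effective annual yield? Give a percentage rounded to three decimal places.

Value after one year: 19,585 × (1 + 0.0671/12)^12 = 19,585 × 1.069203 = $20,940.33.
Effective yield on the $20,000 outlay: 20,940.33 / 20,000 − 1 = 0.047017 = 4.702%.

4.702%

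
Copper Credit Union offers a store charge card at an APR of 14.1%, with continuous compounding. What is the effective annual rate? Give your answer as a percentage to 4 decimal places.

15.1425%

With continuous compounding, EAR = e^0.141 − 1.
e^0.141 = 1.151425, so EAR = 0.151425 = 15.1425%.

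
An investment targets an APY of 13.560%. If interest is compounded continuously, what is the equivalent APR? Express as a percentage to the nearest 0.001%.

12.716%

Continuous: nominal r satisfies e^r − 1 = 0.13560.
r = ln(1 + 0.13560) = ln(1.13560) = 0.127161 = 12.716%.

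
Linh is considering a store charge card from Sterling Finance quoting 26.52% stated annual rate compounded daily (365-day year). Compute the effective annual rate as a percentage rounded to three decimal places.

EAR = (1 + 0.2652/365)^365 − 1.
= (1 + 0.000727)^365 − 1 = 1.303566 − 1 = 30.357%.

30.357%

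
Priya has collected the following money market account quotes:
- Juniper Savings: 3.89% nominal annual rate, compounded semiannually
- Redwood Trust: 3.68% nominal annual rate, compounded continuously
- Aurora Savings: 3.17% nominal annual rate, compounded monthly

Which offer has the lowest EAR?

Aurora Savings

Juniper Savings: (1 + 0.0389/2)^2 − 1 = 3.928%
Redwood Trust: e^0.0368 − 1 = 3.749%
Aurora Savings: (1 + 0.0317/12)^12 − 1 = 3.216%
The lowest effective annual rate is Aurora Savings at 3.216%.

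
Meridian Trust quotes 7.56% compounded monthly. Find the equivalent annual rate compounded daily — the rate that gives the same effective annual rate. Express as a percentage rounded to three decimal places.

7.537%

EAR = (1 + 0.0756/12)^12 − 1 = 0.078275.
Solve (1 + r/365)^365 = 1.078275: r/365 = 1.078275^(1/365) − 1 = 0.000206, so r = 0.075371 = 7.537%.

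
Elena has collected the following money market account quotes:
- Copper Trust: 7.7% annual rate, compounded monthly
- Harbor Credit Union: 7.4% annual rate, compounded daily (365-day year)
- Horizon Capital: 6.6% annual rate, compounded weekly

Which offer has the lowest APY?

Copper Trust: (1 + 0.077/12)^12 − 1 = 7.978%
Harbor Credit Union: (1 + 0.074/365)^365 − 1 = 7.680%
Horizon Capital: (1 + 0.066/52)^52 − 1 = 6.818%
The lowest effective annual rate is Horizon Capital at 6.818%.

Horizon Capital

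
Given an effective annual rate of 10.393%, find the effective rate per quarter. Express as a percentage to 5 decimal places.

2.50272%

The per-quarter rate i satisfies (1 + i)^4 = 1 + 0.10393.
i = 1.10393^(1/4) − 1 = 0.0250272 = 2.50272%.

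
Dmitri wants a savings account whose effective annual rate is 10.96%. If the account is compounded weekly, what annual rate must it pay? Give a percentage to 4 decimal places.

10.4104%

(1 + r/52)^52 − 1 = 0.1096, so 1 + r/52 = 1.1096^(1/52).
r/52 = 0.002002, so r = 0.104104 = 10.4104%.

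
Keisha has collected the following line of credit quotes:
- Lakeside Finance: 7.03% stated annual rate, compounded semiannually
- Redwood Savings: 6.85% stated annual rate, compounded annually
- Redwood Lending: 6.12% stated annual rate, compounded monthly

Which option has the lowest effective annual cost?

Redwood Lending

Lakeside Finance: (1 + 0.0703/2)^2 − 1 = 7.154%
Redwood Savings: compounded annually, EAR = 6.850%
Redwood Lending: (1 + 0.0612/12)^12 − 1 = 6.295%
The lowest effective annual rate is Redwood Lending at 6.295%.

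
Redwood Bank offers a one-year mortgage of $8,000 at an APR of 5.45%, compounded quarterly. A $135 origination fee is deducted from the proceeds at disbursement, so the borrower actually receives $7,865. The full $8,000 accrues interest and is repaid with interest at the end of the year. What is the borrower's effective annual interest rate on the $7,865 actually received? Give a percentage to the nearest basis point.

Amount owed after one year: 8,000 × (1 + 0.0545/4)^4 = 8,000 × 1.055624 = $8,444.99.
Effective rate on net proceeds: 8,444.99 / 7,865 − 1 = 0.073743 = 7.37%.

7.37%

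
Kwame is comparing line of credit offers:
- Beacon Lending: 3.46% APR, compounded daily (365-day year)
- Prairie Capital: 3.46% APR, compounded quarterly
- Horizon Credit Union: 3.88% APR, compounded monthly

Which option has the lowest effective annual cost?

Beacon Lending: (1 + 0.0346/365)^365 − 1 = 3.520%
Prairie Capital: (1 + 0.0346/4)^4 − 1 = 3.505%
Horizon Credit Union: (1 + 0.0388/12)^12 − 1 = 3.950%
The lowest effective annual rate is Prairie Capital at 3.505%.

Prairie Capital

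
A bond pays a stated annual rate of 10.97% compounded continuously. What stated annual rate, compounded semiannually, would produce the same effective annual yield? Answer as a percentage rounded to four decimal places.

11.2764%

EAR under continuous compounding: e^0.1097 − 1 = 0.115943.
Solve (1 + r/2)^2 = 1.115943: r/2 = 1.115943^(1/2) − 1 = 0.056382, so r = 0.112764 = 11.2764%.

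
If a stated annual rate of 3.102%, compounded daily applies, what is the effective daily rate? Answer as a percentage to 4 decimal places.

0.0085%

With a nominal annual rate compounded daily, the periodic rate is the nominal rate divided by 365.
i = 0.03102 / 365 = 0.0000850 = 0.0085%.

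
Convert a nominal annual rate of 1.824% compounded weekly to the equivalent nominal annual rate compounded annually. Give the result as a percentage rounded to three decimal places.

1.840%

EAR = (1 + 0.01824/52)^52 − 1 = 0.018404.
Compounded annually, the equivalent nominal rate is the EAR itself: 1.840%.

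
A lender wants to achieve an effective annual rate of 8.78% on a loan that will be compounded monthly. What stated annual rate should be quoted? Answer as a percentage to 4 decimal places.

8.4453%

(1 + r/12)^12 − 1 = 0.0878, so 1 + r/12 = 1.0878^(1/12).
r/12 = 0.007038, so r = 0.084453 = 8.4453%.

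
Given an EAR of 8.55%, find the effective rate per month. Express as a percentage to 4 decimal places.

The per-month rate i satisfies (1 + i)^12 = 1 + 0.0855.
i = 1.0855^(1/12) − 1 = 0.0068601 = 0.6860%.

0.6860%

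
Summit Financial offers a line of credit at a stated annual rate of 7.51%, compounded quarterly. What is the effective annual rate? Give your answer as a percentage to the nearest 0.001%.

7.724%

EAR = (1 + 0.0751/4)^4 − 1.
= 1.077242 − 1 = 7.724%.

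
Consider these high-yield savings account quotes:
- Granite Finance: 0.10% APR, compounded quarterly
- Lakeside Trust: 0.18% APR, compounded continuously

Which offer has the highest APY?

Granite Finance: (1 + 0.0010/4)^4 − 1 = 0.100%
Lakeside Trust: e^0.0018 − 1 = 0.180%
The highest effective annual rate is Lakeside Trust at 0.180%.

Lakeside Trust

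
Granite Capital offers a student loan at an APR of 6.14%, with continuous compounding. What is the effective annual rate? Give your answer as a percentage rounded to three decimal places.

With continuous compounding, EAR = e^0.0614 − 1.
e^0.0614 = 1.063324, so EAR = 0.063324 = 6.332%.

6.332%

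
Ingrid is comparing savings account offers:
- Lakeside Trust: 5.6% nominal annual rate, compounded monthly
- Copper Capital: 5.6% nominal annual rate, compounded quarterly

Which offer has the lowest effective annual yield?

Lakeside Trust: (1 + 0.056/12)^12 − 1 = 5.746%
Copper Capital: (1 + 0.056/4)^4 − 1 = 5.719%
The lowest effective annual rate is Copper Capital at 5.719%.

Copper Capital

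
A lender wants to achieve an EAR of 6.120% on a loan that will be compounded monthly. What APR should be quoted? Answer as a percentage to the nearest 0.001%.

5.955%

(1 + r/12)^12 − 1 = 0.06120, so 1 + r/12 = 1.06120^(1/12).
r/12 = 0.004962, so r = 0.059548 = 5.955%.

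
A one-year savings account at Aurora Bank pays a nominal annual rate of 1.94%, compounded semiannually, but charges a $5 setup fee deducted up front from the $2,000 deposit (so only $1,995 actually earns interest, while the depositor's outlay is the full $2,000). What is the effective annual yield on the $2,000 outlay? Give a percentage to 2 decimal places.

1.69%

Value after one year: 1,995 × (1 + 0.0194/2)^2 = 1,995 × 1.019494 = $2,033.89.
Effective yield on the $2,000 outlay: 2,033.89 / 2,000 − 1 = 0.016945 = 1.69%.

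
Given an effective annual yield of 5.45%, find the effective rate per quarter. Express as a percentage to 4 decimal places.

The per-quarter rate i satisfies (1 + i)^4 = 1 + 0.0545.
i = 1.0545^(1/4) − 1 = 0.0133551 = 1.3355%.

1.3355%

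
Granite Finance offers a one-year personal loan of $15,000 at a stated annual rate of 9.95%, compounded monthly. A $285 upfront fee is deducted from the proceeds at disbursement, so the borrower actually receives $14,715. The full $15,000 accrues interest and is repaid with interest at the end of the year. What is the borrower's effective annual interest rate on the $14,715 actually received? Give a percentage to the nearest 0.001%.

12.555%

Amount owed after one year: 15,000 × (1 + 0.0995/12)^12 = 15,000 × 1.104165 = $16,562.48.
Effective rate on net proceeds: 16,562.48 / 14,715 − 1 = 0.125551 = 12.555%.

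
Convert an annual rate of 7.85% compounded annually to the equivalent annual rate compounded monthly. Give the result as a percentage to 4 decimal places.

Compounded annually, EAR = nominal = 0.078500.
Solve (1 + r/12)^12 = 1.078500: r/12 = 1.078500^(1/12) − 1 = 0.006317, so r = 0.075810 = 7.5810%.

7.5810%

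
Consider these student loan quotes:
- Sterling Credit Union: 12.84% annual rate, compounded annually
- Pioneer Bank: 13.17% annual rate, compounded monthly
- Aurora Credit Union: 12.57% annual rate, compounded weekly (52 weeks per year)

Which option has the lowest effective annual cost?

Sterling Credit Union: compounded annually, EAR = 12.840%
Pioneer Bank: (1 + 0.1317/12)^12 − 1 = 13.995%
Aurora Credit Union: (1 + 0.1257/52)^52 − 1 = 13.377%
The lowest effective annual rate is Sterling Credit Union at 12.840%.

Sterling Credit Union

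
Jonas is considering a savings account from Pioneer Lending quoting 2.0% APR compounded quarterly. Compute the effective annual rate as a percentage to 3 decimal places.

EAR = (1 + 0.020/4)^4 − 1.
= (1 + 0.005000)^4 − 1 = 1.020151 − 1 = 2.015%.

2.015%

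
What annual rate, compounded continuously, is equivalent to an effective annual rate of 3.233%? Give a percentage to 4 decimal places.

Continuous: nominal r satisfies e^r − 1 = 0.03233.
r = ln(1 + 0.03233) = ln(1.03233) = 0.031818 = 3.1818%.

3.1818%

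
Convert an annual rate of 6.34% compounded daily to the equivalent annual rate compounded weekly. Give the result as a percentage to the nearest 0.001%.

6.343%

EAR = (1 + 0.0634/365)^365 − 1 = 0.065447.
Solve (1 + r/52)^52 = 1.065447: r/52 = 1.065447^(1/52) − 1 = 0.001220, so r = 0.063433 = 6.343%.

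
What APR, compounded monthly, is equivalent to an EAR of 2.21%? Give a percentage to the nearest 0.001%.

(1 + r/12)^12 − 1 = 0.0221, so 1 + r/12 = 1.0221^(1/12).
r/12 = 0.001823, so r = 0.021879 = 2.188%.

2.188%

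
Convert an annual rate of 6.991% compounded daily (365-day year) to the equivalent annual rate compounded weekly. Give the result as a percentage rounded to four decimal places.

6.9950%

EAR = (1 + 0.06991/365)^365 − 1 = 0.072404.
Solve (1 + r/52)^52 = 1.072404: r/52 = 1.072404^(1/52) − 1 = 0.001345, so r = 0.069950 = 6.9950%.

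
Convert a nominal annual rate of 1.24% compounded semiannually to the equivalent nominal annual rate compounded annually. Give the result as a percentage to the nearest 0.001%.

1.244%

EAR = (1 + 0.0124/2)^2 − 1 = 0.012438.
Compounded annually, the equivalent nominal rate is the EAR itself: 1.244%.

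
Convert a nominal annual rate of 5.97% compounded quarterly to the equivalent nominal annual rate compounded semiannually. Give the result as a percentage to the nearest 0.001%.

EAR = (1 + 0.0597/4)^4 − 1 = 0.061050.
Solve (1 + r/2)^2 = 1.061050: r/2 = 1.061050^(1/2) − 1 = 0.030073, so r = 0.060146 = 6.015%.

6.015%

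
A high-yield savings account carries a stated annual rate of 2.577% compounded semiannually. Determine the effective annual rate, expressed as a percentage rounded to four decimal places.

EAR = (1 + 0.02577/2)^2 − 1.
= 1.025936 − 1 = 2.5936%.

2.5936%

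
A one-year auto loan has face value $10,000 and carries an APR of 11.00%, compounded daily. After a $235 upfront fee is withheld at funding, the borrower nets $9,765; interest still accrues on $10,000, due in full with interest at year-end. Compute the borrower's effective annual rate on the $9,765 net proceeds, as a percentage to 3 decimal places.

14.312%

Amount owed after one year: 10,000 × (1 + 0.1100/365)^365 = 10,000 × 1.116260 = $11,162.60.
Effective rate on net proceeds: 11,162.60 / 9,765 − 1 = 0.143123 = 14.312%.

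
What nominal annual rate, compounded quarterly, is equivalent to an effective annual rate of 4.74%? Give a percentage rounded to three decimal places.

4.658%

(1 + r/4)^4 − 1 = 0.0474, so 1 + r/4 = 1.0474^(1/4).
r/4 = 0.011645, so r = 0.046580 = 4.658%.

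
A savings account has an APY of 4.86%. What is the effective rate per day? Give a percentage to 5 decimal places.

The per-day rate i satisfies (1 + i)^365 = 1 + 0.0486.
i = 1.0486^(1/365) − 1 = 0.0001300 = 0.01300%.

0.01300%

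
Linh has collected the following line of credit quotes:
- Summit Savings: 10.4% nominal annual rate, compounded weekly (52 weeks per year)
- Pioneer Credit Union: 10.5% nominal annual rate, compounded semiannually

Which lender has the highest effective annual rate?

Summit Savings: (1 + 0.104/52)^52 − 1 = 10.949%
Pioneer Credit Union: (1 + 0.105/2)^2 − 1 = 10.776%
The highest effective annual rate is Summit Savings at 10.949%.

Summit Savings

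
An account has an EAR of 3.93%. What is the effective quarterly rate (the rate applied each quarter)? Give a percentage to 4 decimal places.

The per-quarter rate i satisfies (1 + i)^4 = 1 + 0.0393.
i = 1.0393^(1/4) − 1 = 0.0096834 = 0.9683%.

0.9683%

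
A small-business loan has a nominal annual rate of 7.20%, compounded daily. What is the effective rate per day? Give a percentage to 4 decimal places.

0.0197%

With a nominal annual rate compounded daily, the periodic rate is the nominal rate divided by 365.
i = 0.0720 / 365 = 0.0001973 = 0.0197%.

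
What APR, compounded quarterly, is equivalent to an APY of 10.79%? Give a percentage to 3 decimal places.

(1 + r/4)^4 − 1 = 0.1079, so 1 + r/4 = 1.1079^(1/4).
r/4 = 0.025948, so r = 0.103790 = 10.379%.

10.379%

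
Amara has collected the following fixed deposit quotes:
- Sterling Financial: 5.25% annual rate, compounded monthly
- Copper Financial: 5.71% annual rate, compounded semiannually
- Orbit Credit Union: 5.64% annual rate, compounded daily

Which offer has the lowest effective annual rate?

Sterling Financial

Sterling Financial: (1 + 0.0525/12)^12 − 1 = 5.378%
Copper Financial: (1 + 0.0571/2)^2 − 1 = 5.792%
Orbit Credit Union: (1 + 0.0564/365)^365 − 1 = 5.802%
The lowest effective annual rate is Sterling Financial at 5.378%.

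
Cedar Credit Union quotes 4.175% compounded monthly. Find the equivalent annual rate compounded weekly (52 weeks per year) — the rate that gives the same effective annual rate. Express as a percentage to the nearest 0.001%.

EAR = (1 + 0.04175/12)^12 − 1 = 0.042558.
Solve (1 + r/52)^52 = 1.042558: r/52 = 1.042558^(1/52) − 1 = 0.000802, so r = 0.041694 = 4.169%.

4.169%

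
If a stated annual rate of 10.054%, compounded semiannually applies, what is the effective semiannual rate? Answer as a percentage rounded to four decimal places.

5.0270%

With a nominal annual rate compounded semiannually, the periodic rate is the nominal rate divided by 2.
i = 0.10054 / 2 = 0.0502700 = 5.0270%.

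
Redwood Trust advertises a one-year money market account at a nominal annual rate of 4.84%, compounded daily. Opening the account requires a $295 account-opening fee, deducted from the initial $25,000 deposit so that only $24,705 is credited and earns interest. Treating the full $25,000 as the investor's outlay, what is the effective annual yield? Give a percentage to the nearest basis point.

3.72%

Value after one year: 24,705 × (1 + 0.0484/365)^365 = 24,705 × 1.049587 = $25,930.05.
Effective yield on the $25,000 outlay: 25,930.05 / 25,000 − 1 = 0.037202 = 3.72%.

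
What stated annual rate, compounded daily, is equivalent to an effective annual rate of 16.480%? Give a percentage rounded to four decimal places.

(1 + r/365)^365 − 1 = 0.16480, so 1 + r/365 = 1.16480^(1/365).
r/365 = 0.000418, so r = 0.152581 = 15.2581%.

15.2581%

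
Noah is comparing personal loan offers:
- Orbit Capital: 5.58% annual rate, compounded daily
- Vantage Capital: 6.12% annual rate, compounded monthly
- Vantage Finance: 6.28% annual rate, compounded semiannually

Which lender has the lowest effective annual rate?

Orbit Capital: (1 + 0.0558/365)^365 − 1 = 5.738%
Vantage Capital: (1 + 0.0612/12)^12 − 1 = 6.295%
Vantage Finance: (1 + 0.0628/2)^2 − 1 = 6.379%
The lowest effective annual rate is Orbit Capital at 5.738%.

Orbit Capital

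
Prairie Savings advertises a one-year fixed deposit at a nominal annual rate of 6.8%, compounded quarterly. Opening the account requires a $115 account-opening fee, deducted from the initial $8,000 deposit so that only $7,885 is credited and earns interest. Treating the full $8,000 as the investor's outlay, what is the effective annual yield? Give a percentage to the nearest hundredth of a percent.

Value after one year: 7,885 × (1 + 0.068/4)^4 = 7,885 × 1.069754 = $8,435.01.
Effective yield on the $8,000 outlay: 8,435.01 / 8,000 − 1 = 0.054376 = 5.44%.

5.44%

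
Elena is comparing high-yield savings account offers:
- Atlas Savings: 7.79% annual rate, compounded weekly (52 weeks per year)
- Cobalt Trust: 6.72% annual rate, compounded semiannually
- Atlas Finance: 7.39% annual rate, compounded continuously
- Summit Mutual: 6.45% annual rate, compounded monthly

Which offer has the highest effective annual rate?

Atlas Savings

Atlas Savings: (1 + 0.0779/52)^52 − 1 = 8.095%
Cobalt Trust: (1 + 0.0672/2)^2 − 1 = 6.833%
Atlas Finance: e^0.0739 − 1 = 7.670%
Summit Mutual: (1 + 0.0645/12)^12 − 1 = 6.644%
The highest effective annual rate is Atlas Savings at 8.095%.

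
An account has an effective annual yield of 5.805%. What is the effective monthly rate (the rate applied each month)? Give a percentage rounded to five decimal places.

0.47134%

The per-month rate i satisfies (1 + i)^12 = 1 + 0.05805.
i = 1.05805^(1/12) − 1 = 0.0047134 = 0.47134%.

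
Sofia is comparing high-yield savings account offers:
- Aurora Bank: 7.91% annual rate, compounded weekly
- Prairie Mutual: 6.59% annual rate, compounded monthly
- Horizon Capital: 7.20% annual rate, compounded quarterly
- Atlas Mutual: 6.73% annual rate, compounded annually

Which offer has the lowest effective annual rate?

Atlas Mutual

Aurora Bank: (1 + 0.0791/52)^52 − 1 = 8.225%
Prairie Mutual: (1 + 0.0659/12)^12 − 1 = 6.793%
Horizon Capital: (1 + 0.0720/4)^4 − 1 = 7.397%
Atlas Mutual: compounded annually, EAR = 6.730%
The lowest effective annual rate is Atlas Mutual at 6.730%.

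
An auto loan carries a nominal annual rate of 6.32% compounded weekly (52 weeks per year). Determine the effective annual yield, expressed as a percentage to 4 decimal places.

EAR = (1 + 0.0632/52)^52 − 1.
= 1.065199 − 1 = 6.5199%.

6.5199%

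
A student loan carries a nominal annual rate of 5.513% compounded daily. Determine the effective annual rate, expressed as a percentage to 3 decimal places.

5.667%

EAR = (1 + 0.05513/365)^365 − 1.
= 1.056674 − 1 = 5.667%.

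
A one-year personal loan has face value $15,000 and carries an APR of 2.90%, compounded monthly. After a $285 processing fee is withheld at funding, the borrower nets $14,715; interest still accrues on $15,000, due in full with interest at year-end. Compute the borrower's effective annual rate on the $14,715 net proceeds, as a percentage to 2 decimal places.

Amount owed after one year: 15,000 × (1 + 0.0290/12)^12 = 15,000 × 1.029389 = $15,440.83.
Effective rate on net proceeds: 15,440.83 / 14,715 − 1 = 0.049326 = 4.93%.

4.93%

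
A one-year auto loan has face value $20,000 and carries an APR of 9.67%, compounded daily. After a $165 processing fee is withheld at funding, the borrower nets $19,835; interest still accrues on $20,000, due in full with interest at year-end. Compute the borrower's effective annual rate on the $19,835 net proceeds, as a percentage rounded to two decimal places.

Amount owed after one year: 20,000 × (1 + 0.0967/365)^365 = 20,000 × 1.101516 = $22,030.32.
Effective rate on net proceeds: 22,030.32 / 19,835 − 1 = 0.110679 = 11.07%.

11.07%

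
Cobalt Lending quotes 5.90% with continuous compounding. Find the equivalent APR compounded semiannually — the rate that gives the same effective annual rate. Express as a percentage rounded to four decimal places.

5.9879%

EAR under continuous compounding: e^0.0590 − 1 = 0.060775.
Solve (1 + r/2)^2 = 1.060775: r/2 = 1.060775^(1/2) − 1 = 0.029939, so r = 0.059879 = 5.9879%.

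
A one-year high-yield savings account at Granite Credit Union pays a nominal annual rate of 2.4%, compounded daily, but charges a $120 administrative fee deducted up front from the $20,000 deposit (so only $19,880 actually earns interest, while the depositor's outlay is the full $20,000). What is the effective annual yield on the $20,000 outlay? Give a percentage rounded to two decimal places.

1.81%

Value after one year: 19,880 × (1 + 0.024/365)^365 = 19,880 × 1.024290 = $20,362.88.
Effective yield on the $20,000 outlay: 20,362.88 / 20,000 − 1 = 0.018144 = 1.81%.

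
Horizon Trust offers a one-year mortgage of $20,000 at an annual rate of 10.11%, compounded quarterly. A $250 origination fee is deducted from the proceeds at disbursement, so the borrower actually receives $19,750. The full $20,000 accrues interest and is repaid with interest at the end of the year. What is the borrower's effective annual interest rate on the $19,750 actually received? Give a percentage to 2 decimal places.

Amount owed after one year: 20,000 × (1 + 0.1011/4)^4 = 20,000 × 1.104998 = $22,099.96.
Effective rate on net proceeds: 22,099.96 / 19,750 − 1 = 0.118985 = 11.90%.

11.90%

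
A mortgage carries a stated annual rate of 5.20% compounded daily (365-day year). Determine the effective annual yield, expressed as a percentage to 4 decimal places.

EAR = (1 + 0.0520/365)^365 − 1.
= (1 + 0.000142)^365 − 1 = 1.053372 − 1 = 5.3372%.

5.3372%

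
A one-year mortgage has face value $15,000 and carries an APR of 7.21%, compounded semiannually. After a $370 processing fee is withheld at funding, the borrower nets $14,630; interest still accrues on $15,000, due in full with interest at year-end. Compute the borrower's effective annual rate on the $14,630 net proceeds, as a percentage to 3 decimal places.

Amount owed after one year: 15,000 × (1 + 0.0721/2)^2 = 15,000 × 1.073400 = $16,100.99.
Effective rate on net proceeds: 16,100.99 / 14,630 − 1 = 0.100546 = 10.055%.

10.055%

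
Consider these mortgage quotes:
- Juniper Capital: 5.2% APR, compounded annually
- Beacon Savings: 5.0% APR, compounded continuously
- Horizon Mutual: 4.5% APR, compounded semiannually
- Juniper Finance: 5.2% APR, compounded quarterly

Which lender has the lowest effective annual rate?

Horizon Mutual

Juniper Capital: compounded annually, EAR = 5.200%
Beacon Savings: e^0.050 − 1 = 5.127%
Horizon Mutual: (1 + 0.045/2)^2 − 1 = 4.551%
Juniper Finance: (1 + 0.052/4)^4 − 1 = 5.302%
The lowest effective annual rate is Horizon Mutual at 4.551%.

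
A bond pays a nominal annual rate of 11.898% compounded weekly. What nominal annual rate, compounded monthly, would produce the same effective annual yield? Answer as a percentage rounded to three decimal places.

EAR = (1 + 0.11898/52)^52 − 1 = 0.126194.
Solve (1 + r/12)^12 = 1.126194: r/12 = 1.126194^(1/12) − 1 = 0.009953, so r = 0.119435 = 11.943%.

11.943%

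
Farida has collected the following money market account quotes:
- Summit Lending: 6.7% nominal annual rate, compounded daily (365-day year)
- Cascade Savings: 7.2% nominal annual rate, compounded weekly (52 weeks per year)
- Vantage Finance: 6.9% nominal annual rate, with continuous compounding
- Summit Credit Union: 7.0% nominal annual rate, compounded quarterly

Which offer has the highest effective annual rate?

Summit Lending: (1 + 0.067/365)^365 − 1 = 6.929%
Cascade Savings: (1 + 0.072/52)^52 − 1 = 7.460%
Vantage Finance: e^0.069 − 1 = 7.144%
Summit Credit Union: (1 + 0.070/4)^4 − 1 = 7.186%
The highest effective annual rate is Cascade Savings at 7.460%.

Cascade Savings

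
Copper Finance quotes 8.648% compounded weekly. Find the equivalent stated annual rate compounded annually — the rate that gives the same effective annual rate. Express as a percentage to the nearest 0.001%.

EAR = (1 + 0.08648/52)^52 − 1 = 0.090251.
Compounded annually, the equivalent nominal rate is the EAR itself: 9.025%.

9.025%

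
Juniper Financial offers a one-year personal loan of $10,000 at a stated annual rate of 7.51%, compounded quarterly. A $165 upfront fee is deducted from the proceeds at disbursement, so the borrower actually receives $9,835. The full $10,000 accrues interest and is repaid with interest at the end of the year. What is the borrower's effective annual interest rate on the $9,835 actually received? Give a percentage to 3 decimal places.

9.531%

Amount owed after one year: 10,000 × (1 + 0.0751/4)^4 = 10,000 × 1.077242 = $10,772.42.
Effective rate on net proceeds: 10,772.42 / 9,835 − 1 = 0.095314 = 9.531%.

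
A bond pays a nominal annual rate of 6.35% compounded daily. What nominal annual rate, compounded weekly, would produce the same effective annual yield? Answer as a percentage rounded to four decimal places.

EAR = (1 + 0.0635/365)^365 − 1 = 0.065554.
Solve (1 + r/52)^52 = 1.065554: r/52 = 1.065554^(1/52) − 1 = 0.001222, so r = 0.063533 = 6.3533%.

6.3533%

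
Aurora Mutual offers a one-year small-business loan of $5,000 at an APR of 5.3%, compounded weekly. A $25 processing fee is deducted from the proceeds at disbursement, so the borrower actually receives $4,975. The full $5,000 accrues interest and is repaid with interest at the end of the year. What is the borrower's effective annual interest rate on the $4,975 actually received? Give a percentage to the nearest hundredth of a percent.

5.97%

Amount owed after one year: 5,000 × (1 + 0.053/52)^52 = 5,000 × 1.054401 = $5,272.01.
Effective rate on net proceeds: 5,272.01 / 4,975 − 1 = 0.059700 = 5.97%.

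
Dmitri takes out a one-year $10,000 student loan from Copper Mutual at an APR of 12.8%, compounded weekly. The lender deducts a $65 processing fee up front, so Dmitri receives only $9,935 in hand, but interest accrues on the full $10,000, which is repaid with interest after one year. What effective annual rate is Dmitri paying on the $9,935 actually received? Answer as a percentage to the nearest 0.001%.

Amount owed after one year: 10,000 × (1 + 0.128/52)^52 = 10,000 × 1.136374 = $11,363.74.
Effective rate on net proceeds: 11,363.74 / 9,935 − 1 = 0.143809 = 14.381%.

14.381%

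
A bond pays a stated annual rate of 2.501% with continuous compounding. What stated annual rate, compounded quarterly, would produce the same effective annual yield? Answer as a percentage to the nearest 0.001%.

EAR under continuous compounding: e^0.02501 − 1 = 0.025325.
Solve (1 + r/4)^4 = 1.025325: r/4 = 1.025325^(1/4) − 1 = 0.006272, so r = 0.025088 = 2.509%.

2.509%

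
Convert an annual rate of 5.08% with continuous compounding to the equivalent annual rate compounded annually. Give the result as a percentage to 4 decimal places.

EAR under continuous compounding: e^0.0508 − 1 = 0.052112.
Compounded annually, the equivalent nominal rate is the EAR itself: 5.2112%.

5.2112%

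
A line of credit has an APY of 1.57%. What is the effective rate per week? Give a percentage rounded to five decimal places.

The per-week rate i satisfies (1 + i)^52 = 1 + 0.0157.
i = 1.0157^(1/52) − 1 = 0.0002996 = 0.02996%.

0.02996%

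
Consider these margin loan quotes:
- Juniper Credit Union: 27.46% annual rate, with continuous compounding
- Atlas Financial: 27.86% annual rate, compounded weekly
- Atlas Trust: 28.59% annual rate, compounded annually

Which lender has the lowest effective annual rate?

Juniper Credit Union: e^0.2746 − 1 = 31.600%
Atlas Financial: (1 + 0.2786/52)^52 − 1 = 32.030%
Atlas Trust: compounded annually, EAR = 28.590%
The lowest effective annual rate is Atlas Trust at 28.590%.

Atlas Trust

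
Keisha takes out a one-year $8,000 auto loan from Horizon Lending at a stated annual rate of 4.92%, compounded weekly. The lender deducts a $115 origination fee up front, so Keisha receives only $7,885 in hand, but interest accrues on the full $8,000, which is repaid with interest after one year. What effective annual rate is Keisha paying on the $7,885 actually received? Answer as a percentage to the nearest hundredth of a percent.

Amount owed after one year: 8,000 × (1 + 0.0492/52)^52 = 8,000 × 1.050406 = $8,403.25.
Effective rate on net proceeds: 8,403.25 / 7,885 − 1 = 0.065726 = 6.57%.

6.57%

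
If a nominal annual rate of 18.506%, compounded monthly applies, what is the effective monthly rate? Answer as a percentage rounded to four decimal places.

1.5422%

With a nominal annual rate compounded monthly, the periodic rate is the nominal rate divided by 12.
i = 0.18506 / 12 = 0.0154217 = 1.5422%.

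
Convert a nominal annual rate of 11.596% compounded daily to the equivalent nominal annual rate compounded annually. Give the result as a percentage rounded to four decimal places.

EAR = (1 + 0.11596/365)^365 − 1 = 0.122930.
Compounded annually, the equivalent nominal rate is the EAR itself: 12.2930%.

12.2930%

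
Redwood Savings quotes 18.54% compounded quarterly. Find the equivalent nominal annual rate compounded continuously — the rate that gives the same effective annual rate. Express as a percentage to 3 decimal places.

EAR = (1 + 0.1854/4)^4 − 1 = 0.198693.
Equivalent continuous rate: r = ln(1 + 0.198693) = 0.181232 = 18.123%.

18.123%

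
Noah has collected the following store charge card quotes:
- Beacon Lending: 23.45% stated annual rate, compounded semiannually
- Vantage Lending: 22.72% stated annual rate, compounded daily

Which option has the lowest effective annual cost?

Beacon Lending

Beacon Lending: (1 + 0.2345/2)^2 − 1 = 24.825%
Vantage Lending: (1 + 0.2272/365)^365 − 1 = 25.499%
The lowest effective annual rate is Beacon Lending at 24.825%.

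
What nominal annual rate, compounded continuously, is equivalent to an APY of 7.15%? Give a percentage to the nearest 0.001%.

6.906%

Continuous: nominal r satisfies e^r − 1 = 0.0715.
r = ln(1 + 0.0715) = ln(1.0715) = 0.069060 = 6.906%.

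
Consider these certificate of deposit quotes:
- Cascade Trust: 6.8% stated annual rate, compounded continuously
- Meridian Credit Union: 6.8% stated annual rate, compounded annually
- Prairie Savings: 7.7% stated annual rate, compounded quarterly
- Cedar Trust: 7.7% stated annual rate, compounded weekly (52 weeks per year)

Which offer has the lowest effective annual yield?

Cascade Trust: e^0.068 − 1 = 7.037%
Meridian Credit Union: compounded annually, EAR = 6.800%
Prairie Savings: (1 + 0.077/4)^4 − 1 = 7.925%
Cedar Trust: (1 + 0.077/52)^52 − 1 = 7.998%
The lowest effective annual rate is Meridian Credit Union at 6.800%.

Meridian Credit Union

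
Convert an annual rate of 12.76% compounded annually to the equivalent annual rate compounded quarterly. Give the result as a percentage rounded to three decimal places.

Compounded annually, EAR = nominal = 0.127600.
Solve (1 + r/4)^4 = 1.127600: r/4 = 1.127600^(1/4) − 1 = 0.030478, so r = 0.121912 = 12.191%.

12.191%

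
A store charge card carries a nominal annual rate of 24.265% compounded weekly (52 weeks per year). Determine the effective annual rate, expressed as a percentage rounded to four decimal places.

27.3903%

EAR = (1 + 0.24265/52)^52 − 1.
= (1 + 0.004666)^52 − 1 = 1.273903 − 1 = 27.3903%.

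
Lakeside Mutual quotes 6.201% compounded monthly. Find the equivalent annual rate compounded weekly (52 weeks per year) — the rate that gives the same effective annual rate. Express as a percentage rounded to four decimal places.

6.1887%

EAR = (1 + 0.06201/12)^12 − 1 = 0.063803.
Solve (1 + r/52)^52 = 1.063803: r/52 = 1.063803^(1/52) − 1 = 0.001190, so r = 0.061887 = 6.1887%.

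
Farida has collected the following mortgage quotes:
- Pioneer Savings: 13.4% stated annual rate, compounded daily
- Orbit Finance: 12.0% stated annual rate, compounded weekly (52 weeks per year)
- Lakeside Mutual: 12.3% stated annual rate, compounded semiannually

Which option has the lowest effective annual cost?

Pioneer Savings: (1 + 0.134/365)^365 − 1 = 14.336%
Orbit Finance: (1 + 0.120/52)^52 − 1 = 12.734%
Lakeside Mutual: (1 + 0.123/2)^2 − 1 = 12.678%
The lowest effective annual rate is Lakeside Mutual at 12.678%.

Lakeside Mutual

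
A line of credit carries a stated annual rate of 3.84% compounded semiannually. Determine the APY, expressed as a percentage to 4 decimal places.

EAR = (1 + 0.0384/2)^2 − 1.
= (1 + 0.019200)^2 − 1 = 1.038769 − 1 = 3.8769%.

3.8769%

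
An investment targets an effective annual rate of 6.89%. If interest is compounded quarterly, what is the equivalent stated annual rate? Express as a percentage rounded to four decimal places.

6.7188%

(1 + r/4)^4 − 1 = 0.0689, so 1 + r/4 = 1.0689^(1/4).
r/4 = 0.016797, so r = 0.067188 = 6.7188%.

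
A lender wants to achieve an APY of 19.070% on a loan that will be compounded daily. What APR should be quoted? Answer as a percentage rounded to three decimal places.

(1 + r/365)^365 − 1 = 0.19070, so 1 + r/365 = 1.19070^(1/365).
r/365 = 0.000478, so r = 0.174583 = 17.458%.

17.458%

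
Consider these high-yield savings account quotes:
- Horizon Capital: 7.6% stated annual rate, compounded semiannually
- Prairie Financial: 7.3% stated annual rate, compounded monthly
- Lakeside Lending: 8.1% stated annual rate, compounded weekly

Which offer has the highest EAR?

Horizon Capital: (1 + 0.076/2)^2 − 1 = 7.744%
Prairie Financial: (1 + 0.073/12)^12 − 1 = 7.549%
Lakeside Lending: (1 + 0.081/52)^52 − 1 = 8.430%
The highest effective annual rate is Lakeside Lending at 8.430%.

Lakeside Lending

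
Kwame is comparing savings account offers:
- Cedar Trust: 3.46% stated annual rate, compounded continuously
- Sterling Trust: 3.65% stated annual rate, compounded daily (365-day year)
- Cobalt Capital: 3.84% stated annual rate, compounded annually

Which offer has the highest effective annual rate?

Cobalt Capital

Cedar Trust: e^0.0346 − 1 = 3.521%
Sterling Trust: (1 + 0.0365/365)^365 − 1 = 3.717%
Cobalt Capital: compounded annually, EAR = 3.840%
The highest effective annual rate is Cobalt Capital at 3.840%.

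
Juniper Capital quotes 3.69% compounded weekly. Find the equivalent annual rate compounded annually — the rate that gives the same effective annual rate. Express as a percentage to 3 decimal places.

3.758%

EAR = (1 + 0.0369/52)^52 − 1 = 0.037576.
Compounded annually, the equivalent nominal rate is the EAR itself: 3.758%.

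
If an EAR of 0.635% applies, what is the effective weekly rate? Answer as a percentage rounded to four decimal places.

The per-week rate i satisfies (1 + i)^52 = 1 + 0.00635.
i = 1.00635^(1/52) − 1 = 0.0001217 = 0.0122%.

0.0122%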